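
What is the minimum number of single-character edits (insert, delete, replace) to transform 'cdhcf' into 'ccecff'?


Building DP table for s1='cdhcf' (len 5) and s2='ccecff' (len 6):
       c  c  e  c  f  f
    0  1  2  3  4  5  6
  c 1  0  1  2  3  4  5
  d 2  1  1  2  3  4  5
  h 3  2  2  2  3  4  5
  c 4  3  2  3  2  3  4
  f 5  4  3  3  3  2  3
Edit distance = dp[5][6] = 3

3


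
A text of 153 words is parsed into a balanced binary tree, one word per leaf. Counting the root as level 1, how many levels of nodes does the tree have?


In a balanced binary tree with n leaves the deepest leaf is ceil(log2(n)) edges below the root,
so counting node levels inclusive of root and leaves gives ceil(log2(n)) + 1 levels.
log2(153) = 7.2574
ceil(7.2574) = 8
levels = 8 + 1 = 9

9


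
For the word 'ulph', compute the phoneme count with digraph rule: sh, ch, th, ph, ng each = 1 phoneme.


Parsing 'ulph' greedily, digraphs first:
  'u' -> vowel phoneme (phonemes so far: 1)
  'l' -> consonant phoneme (phonemes so far: 2)
  'ph' -> digraph (1 consonant phoneme) (phonemes so far: 3)
Total phonemes: 3

3


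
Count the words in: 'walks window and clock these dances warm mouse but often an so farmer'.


Counting words by splitting on spaces:
  Word 1: 'walks'
  Word 2: 'window'
  Word 3: 'and'
  Word 4: 'clock'
  Word 5: 'these'
  Word 6: 'dances'
  Word 7: 'warm'
  Word 8: 'mouse'
  Word 9: 'but'
  Word 10: 'often'
  Word 11: 'an'
  Word 12: 'so'
  Word 13: 'farmer'
Total words: 13

13


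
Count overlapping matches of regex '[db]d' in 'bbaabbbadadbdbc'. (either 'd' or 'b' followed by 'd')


Pattern: [db]d means either 'd' or 'b' followed by 'd'.
Scanning 'bbaabbbadadbdbc' position-by-position:
  Pos 0: window 'bb' -> no
  Pos 1: window 'ba' -> no
  Pos 2: window 'aa' -> no
  Pos 3: window 'ab' -> no
  Pos 4: window 'bb' -> no
  Pos 5: window 'bb' -> no
  Pos 6: window 'ba' -> no
  Pos 7: window 'ad' -> no
  Pos 8: window 'da' -> no
  Pos 9: window 'ad' -> no
  Pos 10: window 'db' -> no
  Pos 11: window 'bd' -> MATCH
  Pos 12: window 'db' -> no
  Pos 13: window 'bc' -> no
  Pos 14: window 'c' -> no
Total matches: 1

1


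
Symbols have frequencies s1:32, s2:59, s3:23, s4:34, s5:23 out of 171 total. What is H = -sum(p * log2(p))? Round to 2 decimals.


Computing entropy H = -sum(p_i * log2(p_i)):
  s1: p = 32/171 = 0.1871, -p*log2(p) = 0.4525
  s2: p = 59/171 = 0.3450, -p*log2(p) = 0.5297
  s3: p = 23/171 = 0.1345, -p*log2(p) = 0.3893
  s4: p = 34/171 = 0.1988, -p*log2(p) = 0.4634
  s5: p = 23/171 = 0.1345, -p*log2(p) = 0.3893
H = sum of terms = 2.2242
Rounded to 2 decimals: 2.22

2.22


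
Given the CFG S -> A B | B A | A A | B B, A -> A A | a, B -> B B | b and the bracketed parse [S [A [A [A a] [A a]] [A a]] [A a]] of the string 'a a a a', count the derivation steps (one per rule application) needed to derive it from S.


Every bracketed nonterminal node [X ...] in the tree is produced by exactly one rule application.
Reading the tree off as a leftmost derivation:
  Step 1: S  =>  A A   (applied S -> A A)
  Step 2: A A  =>  A A A   (applied A -> A A)
  Step 3: A A A  =>  A A A A   (applied A -> A A)
  Step 4: A A A A  =>  a A A A   (applied A -> a)
  Step 5: a A A A  =>  a a A A   (applied A -> a)
  Step 6: a a A A  =>  a a a A   (applied A -> a)
  Step 7: a a a A  =>  a a a a   (applied A -> a)
Final yield: a a a a
Total rewrite steps: 7

7


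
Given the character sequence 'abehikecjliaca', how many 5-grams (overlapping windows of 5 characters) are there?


String 'abehikecjliaca' has length L = 14.
Number of overlapping n-grams = L - n + 1
Substituting: 14 - 5 + 1 = 10

10


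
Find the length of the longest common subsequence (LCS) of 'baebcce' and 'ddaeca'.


DP table for LCS of 'baebcce' and 'ddaeca':
       d  d  a  e  c  a
    0  0  0  0  0  0  0
  b 0  0  0  0  0  0  0
  a 0  0  0  1  1  1  1
  e 0  0  0  1  2  2  2
  b 0  0  0  1  2  2  2
  c 0  0  0  1  2  3  3
  c 0  0  0  1  2  3  3
  e 0  0  0  1  2  3  3
LCS: 'aec'
LCS length = 3

3


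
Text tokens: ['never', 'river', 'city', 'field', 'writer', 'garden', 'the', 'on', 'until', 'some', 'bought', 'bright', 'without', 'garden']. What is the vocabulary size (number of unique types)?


Listing all tokens and tracking unique types:
  Token 1: 'never' -> NEW (unique so far: 1)
  Token 2: 'river' -> NEW (unique so far: 2)
  Token 3: 'city' -> NEW (unique so far: 3)
  Token 4: 'field' -> NEW (unique so far: 4)
  Token 5: 'writer' -> NEW (unique so far: 5)
  Token 6: 'garden' -> NEW (unique so far: 6)
  Token 7: 'the' -> NEW (unique so far: 7)
  Token 8: 'on' -> NEW (unique so far: 8)
  Token 9: 'until' -> NEW (unique so far: 9)
  Token 10: 'some' -> NEW (unique so far: 10)
  Token 11: 'bought' -> NEW (unique so far: 11)
  Token 12: 'bright' -> NEW (unique so far: 12)
  Token 13: 'without' -> NEW (unique so far: 13)
  Token 14: 'garden' -> duplicate (unique so far: 13)
Unique types: ('bought', 'bright', 'city', 'field', 'garden', 'never', 'on', 'river', 'some', 'the', 'until', 'without', 'writer')
Vocabulary size: 13

13


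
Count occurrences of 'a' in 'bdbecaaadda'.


Scanning 'bdbecaaadda' for 'a':
  Position 5: 'a' -> MATCH (count: 1)
  Position 6: 'a' -> MATCH (count: 2)
  Position 7: 'a' -> MATCH (count: 3)
  Position 10: 'a' -> MATCH (count: 4)
Total occurrences of 'a': 4

4


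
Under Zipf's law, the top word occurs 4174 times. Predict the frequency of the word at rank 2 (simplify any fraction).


Zipf's law: freq(rank) = f1 / rank
f1 = 4174, rank = 2
freq = 4174 / 2
= 2087

2087


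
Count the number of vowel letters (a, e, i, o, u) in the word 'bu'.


Scanning each character of 'bu':
  Position 1: 'b' -> consonant (running count: 0)
  Position 2: 'u' -> vowel (running count: 1)
Total vowels: 1

1


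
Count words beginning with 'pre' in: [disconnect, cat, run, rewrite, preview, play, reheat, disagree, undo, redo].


Checking each word for prefix 'pre':
  'disconnect' -> no (count: 0)
  'cat' -> no (count: 0)
  'run' -> no (count: 0)
  'rewrite' -> no (count: 0)
  'preview' -> YES, starts with 'pre' (count: 1)
  'play' -> no (count: 1)
  'reheat' -> no (count: 1)
  'disagree' -> no (count: 1)
  'undo' -> no (count: 1)
  'redo' -> no (count: 1)
Total with prefix 'pre': 1

1


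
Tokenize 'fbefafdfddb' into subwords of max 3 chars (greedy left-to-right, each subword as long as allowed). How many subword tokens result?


'fbefafdfddb' has 11 characters.
Chunking with max size 3:
  Chunk 1: 'fbe' (positions 0-2)
  Chunk 2: 'faf' (positions 3-5)
  Chunk 3: 'dfd' (positions 6-8)
  Chunk 4: 'db' (positions 9-10)
Total chunks: ceil(11 / 3) = 4

4


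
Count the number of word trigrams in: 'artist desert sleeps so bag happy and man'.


Word trigrams from [8] words:
  Trigram 1: (artist desert sleeps)
  Trigram 2: (desert sleeps so)
  Trigram 3: (sleeps so bag)
  Trigram 4: (so bag happy)
  Trigram 5: (bag happy and)
  Trigram 6: (happy and man)
Total word trigrams: 8 - 2 = 6

6


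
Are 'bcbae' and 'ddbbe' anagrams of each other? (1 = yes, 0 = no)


Sort characters of 'bcbae': 'abbce'
Sort characters of 'ddbbe': 'bbdde'
Sorted forms differ -> they are NOT anagrams
Result: 0

0


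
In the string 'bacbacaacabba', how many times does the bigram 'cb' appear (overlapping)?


Scanning 'bacbacaacabba' for bigram 'cb':
  Position 0: 'ba' -> no
  Position 1: 'ac' -> no
  Position 2: 'cb' -> MATCH
  Position 3: 'ba' -> no
  Position 4: 'ac' -> no
  Position 5: 'ca' -> no
  Position 6: 'aa' -> no
  Position 7: 'ac' -> no
  Position 8: 'ca' -> no
  Position 9: 'ab' -> no
  Position 10: 'bb' -> no
  Position 11: 'ba' -> no
Total matches: 1

1


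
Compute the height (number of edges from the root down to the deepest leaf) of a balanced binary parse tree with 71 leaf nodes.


In a balanced binary tree with n leaves the deepest leaf is ceil(log2(n)) edges below the root.
log2(71) = 6.1497
ceil(6.1497) = 7
height (edges) = 7

7


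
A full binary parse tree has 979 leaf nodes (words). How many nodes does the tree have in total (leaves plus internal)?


Leaf nodes (terminals): 979
Internal nodes = n - 1 = 979 - 1 = 978
Total = leaves + internal = 979 + 978 = 1957

1957


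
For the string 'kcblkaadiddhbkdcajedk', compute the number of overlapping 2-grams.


String 'kcblkaadiddhbkdcajedk' has length L = 21.
Number of overlapping n-grams = L - n + 1
Substituting: 21 - 2 + 1 = 20

20


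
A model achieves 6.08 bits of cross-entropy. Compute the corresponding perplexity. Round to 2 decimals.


Perplexity formula: PP = 2^H
H = 6.08
PP = 2^6.08
Decompose: 2^6.08 = 2^6 * 2^0.08
2^6 = 64, 2^0.08 ~ 1.0570180
PP ~ 64 * 1.0570180 = 67.6491520
Rounded to 2 decimals: 67.65

67.65


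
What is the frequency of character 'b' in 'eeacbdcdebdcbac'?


Scanning 'eeacbdcdebdcbac' for 'b':
  Position 4: 'b' -> MATCH (count: 1)
  Position 9: 'b' -> MATCH (count: 2)
  Position 12: 'b' -> MATCH (count: 3)
Total occurrences of 'b': 3

3


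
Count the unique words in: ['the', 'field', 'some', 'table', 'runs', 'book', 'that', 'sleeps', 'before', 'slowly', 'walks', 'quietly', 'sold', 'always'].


Listing all tokens and tracking unique types:
  Token 1: 'the' -> NEW (unique so far: 1)
  Token 2: 'field' -> NEW (unique so far: 2)
  Token 3: 'some' -> NEW (unique so far: 3)
  Token 4: 'table' -> NEW (unique so far: 4)
  Token 5: 'runs' -> NEW (unique so far: 5)
  Token 6: 'book' -> NEW (unique so far: 6)
  Token 7: 'that' -> NEW (unique so far: 7)
  Token 8: 'sleeps' -> NEW (unique so far: 8)
  Token 9: 'before' -> NEW (unique so far: 9)
  Token 10: 'slowly' -> NEW (unique so far: 10)
  Token 11: 'walks' -> NEW (unique so far: 11)
  Token 12: 'quietly' -> NEW (unique so far: 12)
  Token 13: 'sold' -> NEW (unique so far: 13)
  Token 14: 'always' -> NEW (unique so far: 14)
Unique types: ('always', 'before', 'book', 'field', 'quietly', 'runs', 'sleeps', 'slowly', 'sold', 'some', 'table', 'that', 'the', 'walks')
Vocabulary size: 14

14


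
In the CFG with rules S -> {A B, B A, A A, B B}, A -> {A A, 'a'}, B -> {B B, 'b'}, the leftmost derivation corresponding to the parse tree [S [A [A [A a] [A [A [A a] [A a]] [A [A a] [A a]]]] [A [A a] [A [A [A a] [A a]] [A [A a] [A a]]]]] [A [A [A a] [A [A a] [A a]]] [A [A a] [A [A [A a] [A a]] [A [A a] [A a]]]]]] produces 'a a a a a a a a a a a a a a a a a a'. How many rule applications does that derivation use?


Every bracketed nonterminal node [X ...] in the tree is produced by exactly one rule application.
Reading the tree off as a leftmost derivation:
  Step 1: S  =>  A A   (applied S -> A A)
  Step 2: A A  =>  A A A   (applied A -> A A)
  Step 3: A A A  =>  A A A A   (applied A -> A A)
  Step 4: A A A A  =>  a A A A   (applied A -> a)
  Step 5: a A A A  =>  a A A A A   (applied A -> A A)
  Step 6: a A A A A  =>  a A A A A A   (applied A -> A A)
  Step 7: a A A A A A  =>  a a A A A A   (applied A -> a)
  Step 8: a a A A A A  =>  a a a A A A   (applied A -> a)
  Step 9: a a a A A A  =>  a a a A A A A   (applied A -> A A)
  Step 10: a a a A A A A  =>  a a a a A A A   (applied A -> a)
  Step 11: a a a a A A A  =>  a a a a a A A   (applied A -> a)
  Step 12: a a a a a A A  =>  a a a a a A A A   (applied A -> A A)
  Step 13: a a a a a A A A  =>  a a a a a a A A   (applied A -> a)
  Step 14: a a a a a a A A  =>  a a a a a a A A A   (applied A -> A A)
  Step 15: a a a a a a A A A  =>  a a a a a a A A A A   (applied A -> A A)
  Step 16: a a a a a a A A A A  =>  a a a a a a a A A A   (applied A -> a)
  Step 17: a a a a a a a A A A  =>  a a a a a a a a A A   (applied A -> a)
  Step 18: a a a a a a a a A A  =>  a a a a a a a a A A A   (applied A -> A A)
  Step 19: a a a a a a a a A A A  =>  a a a a a a a a a A A   (applied A -> a)
  Step 20: a a a a a a a a a A A  =>  a a a a a a a a a a A   (applied A -> a)
  Step 21: a a a a a a a a a a A  =>  a a a a a a a a a a A A   (applied A -> A A)
  Step 22: a a a a a a a a a a A A  =>  a a a a a a a a a a A A A   (applied A -> A A)
  Step 23: a a a a a a a a a a A A A  =>  a a a a a a a a a a a A A   (applied A -> a)
  Step 24: a a a a a a a a a a a A A  =>  a a a a a a a a a a a A A A   (applied A -> A A)
  Step 25: a a a a a a a a a a a A A A  =>  a a a a a a a a a a a a A A   (applied A -> a)
  Step 26: a a a a a a a a a a a a A A  =>  a a a a a a a a a a a a a A   (applied A -> a)
  Step 27: a a a a a a a a a a a a a A  =>  a a a a a a a a a a a a a A A   (applied A -> A A)
  Step 28: a a a a a a a a a a a a a A A  =>  a a a a a a a a a a a a a a A   (applied A -> a)
  Step 29: a a a a a a a a a a a a a a A  =>  a a a a a a a a a a a a a a A A   (applied A -> A A)
  Step 30: a a a a a a a a a a a a a a A A  =>  a a a a a a a a a a a a a a A A A   (applied A -> A A)
  Step 31: a a a a a a a a a a a a a a A A A  =>  a a a a a a a a a a a a a a a A A   (applied A -> a)
  Step 32: a a a a a a a a a a a a a a a A A  =>  a a a a a a a a a a a a a a a a A   (applied A -> a)
  Step 33: a a a a a a a a a a a a a a a a A  =>  a a a a a a a a a a a a a a a a A A   (applied A -> A A)
  Step 34: a a a a a a a a a a a a a a a a A A  =>  a a a a a a a a a a a a a a a a a A   (applied A -> a)
  Step 35: a a a a a a a a a a a a a a a a a A  =>  a a a a a a a a a a a a a a a a a a   (applied A -> a)
Final yield: a a a a a a a a a a a a a a a a a a
Total rewrite steps: 35

35


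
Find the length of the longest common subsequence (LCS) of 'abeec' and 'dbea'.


DP table for LCS of 'abeec' and 'dbea':
       d  b  e  a
    0  0  0  0  0
  a 0  0  0  0  1
  b 0  0  1  1  1
  e 0  0  1  2  2
  e 0  0  1  2  2
  c 0  0  1  2  2
LCS: 'be'
LCS length = 2

2


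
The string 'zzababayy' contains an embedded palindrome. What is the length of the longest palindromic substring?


Scanning 'zzababayy' for palindromic substrings.
Substring at positions 2-6: 'ababa'.
Check: reverse('ababa') = 'ababa' -> palindrome confirmed.
Neighbouring characters ('z' / 'y') break symmetry, so it cannot extend further.
No longer palindromic substring exists; longest length = 5

5


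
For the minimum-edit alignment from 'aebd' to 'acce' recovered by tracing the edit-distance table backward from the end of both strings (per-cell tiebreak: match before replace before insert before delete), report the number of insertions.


Edit distance = 3. Backtracking from cell (4, 4) with preference match > replace > insert > delete,
then listing the resulting alignment 'aebd' -> 'acce' left to right:
  Step 1: keep 'a'
  Step 2: replace e->c
  Step 3: replace b->c
  Step 4: replace d->e
Total insertions: 0

0


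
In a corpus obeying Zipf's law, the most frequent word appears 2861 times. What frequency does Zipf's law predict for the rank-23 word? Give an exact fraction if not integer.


Zipf's law: freq(rank) = f1 / rank
f1 = 2861, rank = 23
freq = 2861 / 23
GCD(2861, 23) = 1
Simplified: 2861/23

2861/23


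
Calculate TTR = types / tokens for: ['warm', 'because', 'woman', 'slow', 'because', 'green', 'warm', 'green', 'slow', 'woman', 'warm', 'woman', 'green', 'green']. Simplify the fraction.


Tokens: 14
Unique types: ('because', 'green', 'slow', 'warm', 'woman') = 5
TTR = 5/14
Already in lowest terms.

5/14


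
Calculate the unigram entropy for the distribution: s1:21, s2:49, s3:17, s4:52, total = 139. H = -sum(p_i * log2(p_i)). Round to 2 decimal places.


Computing entropy H = -sum(p_i * log2(p_i)):
  s1: p = 21/139 = 0.1511, -p*log2(p) = 0.4119
  s2: p = 49/139 = 0.3525, -p*log2(p) = 0.5303
  s3: p = 17/139 = 0.1223, -p*log2(p) = 0.3708
  s4: p = 52/139 = 0.3741, -p*log2(p) = 0.5307
H = sum of terms = 1.8437
Rounded to 2 decimals: 1.84

1.84


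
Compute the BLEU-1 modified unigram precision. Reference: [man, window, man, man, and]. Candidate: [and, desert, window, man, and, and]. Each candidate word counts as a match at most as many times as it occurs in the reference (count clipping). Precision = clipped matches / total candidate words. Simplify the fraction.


Reference word counts: {'and': 1, 'man': 3, 'window': 1}
Checking each candidate word (with clipping):
  'and' -> in reference (ref count 1, used 1/1) -> match (matches: 1)
  'desert' -> not in reference -> no match (matches: 1)
  'window' -> in reference (ref count 1, used 1/1) -> match (matches: 2)
  'man' -> in reference (ref count 3, used 1/3) -> match (matches: 3)
  'and' -> ref count 1 already used up (1/1) -> clipped, no match (matches: 3)
  'and' -> ref count 1 already used up (1/1) -> clipped, no match (matches: 3)
Clipped matches: 3, Candidate length: 6
Precision = 3/6 = 1/2

1/2


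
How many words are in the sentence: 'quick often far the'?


Counting words by splitting on spaces:
  Word 1: 'quick'
  Word 2: 'often'
  Word 3: 'far'
  Word 4: 'the'
Total words: 4

4


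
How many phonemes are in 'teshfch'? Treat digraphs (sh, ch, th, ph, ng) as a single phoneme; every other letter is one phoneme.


Parsing 'teshfch' greedily, digraphs first:
  't' -> consonant phoneme (phonemes so far: 1)
  'e' -> vowel phoneme (phonemes so far: 2)
  'sh' -> digraph (1 consonant phoneme) (phonemes so far: 3)
  'f' -> consonant phoneme (phonemes so far: 4)
  'ch' -> digraph (1 consonant phoneme) (phonemes so far: 5)
Total phonemes: 5

5


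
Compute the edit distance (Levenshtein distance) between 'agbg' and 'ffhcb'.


Building DP table for s1='agbg' (len 4) and s2='ffhcb' (len 5):
       f  f  h  c  b
    0  1  2  3  4  5
  a 1  1  2  3  4  5
  g 2  2  2  3  4  5
  b 3  3  3  3  4  4
  g 4  4  4  4  4  5
Edit distance = dp[4][5] = 5

5


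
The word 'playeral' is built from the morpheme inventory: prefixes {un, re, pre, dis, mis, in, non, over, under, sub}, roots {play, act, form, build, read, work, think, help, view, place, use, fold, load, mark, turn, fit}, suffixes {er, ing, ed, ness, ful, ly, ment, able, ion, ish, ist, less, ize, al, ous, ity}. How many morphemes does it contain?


Segmenting 'playeral' against the inventory:
  'play' -> root (morpheme 1)
  'er' -> suffix (morpheme 2)
  'al' -> suffix (morpheme 3)
Total morphemes: 3

3


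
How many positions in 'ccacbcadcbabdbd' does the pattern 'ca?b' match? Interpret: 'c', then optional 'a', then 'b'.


Pattern: ca?b means 'c', then optional 'a', then 'b'.
Scanning 'ccacbcadcbabdbd' position-by-position:
  Pos 0: window 'cca' -> no
  Pos 1: window 'cac' -> no
  Pos 2: window 'acb' -> no
  Pos 3: window 'cbc' -> MATCH
  Pos 4: window 'bca' -> no
  Pos 5: window 'cad' -> no
  Pos 6: window 'adc' -> no
  Pos 7: window 'dcb' -> no
  Pos 8: window 'cba' -> MATCH
  Pos 9: window 'bab' -> no
  Pos 10: window 'abd' -> no
  Pos 11: window 'bdb' -> no
  Pos 12: window 'dbd' -> no
  Pos 13: window 'bd' -> no
  Pos 14: window 'd' -> no
Total matches: 2

2


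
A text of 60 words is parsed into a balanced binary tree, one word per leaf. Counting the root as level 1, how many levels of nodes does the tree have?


In a balanced binary tree with n leaves the deepest leaf is ceil(log2(n)) edges below the root,
so counting node levels inclusive of root and leaves gives ceil(log2(n)) + 1 levels.
log2(60) = 5.9069
ceil(5.9069) = 6
levels = 6 + 1 = 7

7


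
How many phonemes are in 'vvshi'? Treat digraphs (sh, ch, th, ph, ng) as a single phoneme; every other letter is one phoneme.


Parsing 'vvshi' greedily, digraphs first:
  'v' -> consonant phoneme (phonemes so far: 1)
  'v' -> consonant phoneme (phonemes so far: 2)
  'sh' -> digraph (1 consonant phoneme) (phonemes so far: 3)
  'i' -> vowel phoneme (phonemes so far: 4)
Total phonemes: 4

4


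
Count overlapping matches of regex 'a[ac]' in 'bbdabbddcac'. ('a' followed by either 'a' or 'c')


Pattern: a[ac] means 'a' followed by either 'a' or 'c'.
Scanning 'bbdabbddcac' position-by-position:
  Pos 0: window 'bb' -> no
  Pos 1: window 'bd' -> no
  Pos 2: window 'da' -> no
  Pos 3: window 'ab' -> no
  Pos 4: window 'bb' -> no
  Pos 5: window 'bd' -> no
  Pos 6: window 'dd' -> no
  Pos 7: window 'dc' -> no
  Pos 8: window 'ca' -> no
  Pos 9: window 'ac' -> MATCH
  Pos 10: window 'c' -> no
Total matches: 1

1


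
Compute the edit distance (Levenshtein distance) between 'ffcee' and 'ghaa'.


Building DP table for s1='ffcee' (len 5) and s2='ghaa' (len 4):
       g  h  a  a
    0  1  2  3  4
  f 1  1  2  3  4
  f 2  2  2  3  4
  c 3  3  3  3  4
  e 4  4  4  4  4
  e 5  5  5  5  5
Edit distance = dp[5][4] = 5

5


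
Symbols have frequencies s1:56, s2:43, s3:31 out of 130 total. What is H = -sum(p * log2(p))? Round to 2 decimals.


Computing entropy H = -sum(p_i * log2(p_i)):
  s1: p = 56/130 = 0.4308, -p*log2(p) = 0.5234
  s2: p = 43/130 = 0.3308, -p*log2(p) = 0.5279
  s3: p = 31/130 = 0.2385, -p*log2(p) = 0.4932
H = sum of terms = 1.5445
Rounded to 2 decimals: 1.54

1.54


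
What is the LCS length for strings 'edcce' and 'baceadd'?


DP table for LCS of 'edcce' and 'baceadd':
       b  a  c  e  a  d  d
    0  0  0  0  0  0  0  0
  e 0  0  0  0  1  1  1  1
  d 0  0  0  0  1  1  2  2
  c 0  0  0  1  1  1  2  2
  c 0  0  0  1  1  1  2  2
  e 0  0  0  1  2  2  2  2
LCS: 'ed'
LCS length = 2

2


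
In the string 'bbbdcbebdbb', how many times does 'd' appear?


Scanning 'bbbdcbebdbb' for 'd':
  Position 3: 'd' -> MATCH (count: 1)
  Position 8: 'd' -> MATCH (count: 2)
Total occurrences of 'd': 2

2


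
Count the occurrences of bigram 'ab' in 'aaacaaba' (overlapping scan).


Scanning 'aaacaaba' for bigram 'ab':
  Position 0: 'aa' -> no
  Position 1: 'aa' -> no
  Position 2: 'ac' -> no
  Position 3: 'ca' -> no
  Position 4: 'aa' -> no
  Position 5: 'ab' -> MATCH
  Position 6: 'ba' -> no
Total matches: 1

1


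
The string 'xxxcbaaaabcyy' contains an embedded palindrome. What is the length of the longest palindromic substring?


Scanning 'xxxcbaaaabcyy' for palindromic substrings.
Substring at positions 3-10: 'cbaaaabc'.
Check: reverse('cbaaaabc') = 'cbaaaabc' -> palindrome confirmed.
Neighbouring characters ('x' / 'y') break symmetry, so it cannot extend further.
No longer palindromic substring exists; longest length = 8

8


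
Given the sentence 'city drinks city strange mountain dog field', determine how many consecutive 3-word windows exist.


Word trigrams from [7] words:
  Trigram 1: (city drinks city)
  Trigram 2: (drinks city strange)
  Trigram 3: (city strange mountain)
  Trigram 4: (strange mountain dog)
  Trigram 5: (mountain dog field)
Total word trigrams: 7 - 2 = 5

5


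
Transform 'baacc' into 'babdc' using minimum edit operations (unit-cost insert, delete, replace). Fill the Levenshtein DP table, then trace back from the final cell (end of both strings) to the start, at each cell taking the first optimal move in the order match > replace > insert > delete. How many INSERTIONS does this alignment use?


Edit distance = 2. Backtracking from cell (5, 5) with preference match > replace > insert > delete,
then listing the resulting alignment 'baacc' -> 'babdc' left to right:
  Step 1: keep 'b'
  Step 2: keep 'a'
  Step 3: replace a->b
  Step 4: replace c->d
  Step 5: keep 'c'
Total insertions: 0

0


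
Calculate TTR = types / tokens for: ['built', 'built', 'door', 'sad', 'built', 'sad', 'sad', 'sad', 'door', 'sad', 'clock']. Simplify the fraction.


Tokens: 11
Unique types: ('built', 'clock', 'door', 'sad') = 4
TTR = 4/11
Already in lowest terms.

4/11


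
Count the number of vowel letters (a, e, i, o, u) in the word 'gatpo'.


Scanning each character of 'gatpo':
  Position 1: 'g' -> consonant (running count: 0)
  Position 2: 'a' -> vowel (running count: 1)
  Position 3: 't' -> consonant (running count: 1)
  Position 4: 'p' -> consonant (running count: 1)
  Position 5: 'o' -> vowel (running count: 2)
Total vowels: 2

2


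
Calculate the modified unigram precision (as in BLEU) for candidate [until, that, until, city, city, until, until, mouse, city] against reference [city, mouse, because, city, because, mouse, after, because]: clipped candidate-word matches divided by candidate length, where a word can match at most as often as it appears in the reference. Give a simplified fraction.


Reference word counts: {'after': 1, 'because': 3, 'city': 2, 'mouse': 2}
Checking each candidate word (with clipping):
  'until' -> not in reference -> no match (matches: 0)
  'that' -> not in reference -> no match (matches: 0)
  'until' -> not in reference -> no match (matches: 0)
  'city' -> in reference (ref count 2, used 1/2) -> match (matches: 1)
  'city' -> in reference (ref count 2, used 2/2) -> match (matches: 2)
  'until' -> not in reference -> no match (matches: 2)
  'until' -> not in reference -> no match (matches: 2)
  'mouse' -> in reference (ref count 2, used 1/2) -> match (matches: 3)
  'city' -> ref count 2 already used up (2/2) -> clipped, no match (matches: 3)
Clipped matches: 3, Candidate length: 9
Precision = 3/9 = 1/3

1/3


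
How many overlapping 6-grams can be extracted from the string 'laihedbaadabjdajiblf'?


String 'laihedbaadabjdajiblf' has length L = 20.
Number of overlapping n-grams = L - n + 1
Substituting: 20 - 6 + 1 = 15

15


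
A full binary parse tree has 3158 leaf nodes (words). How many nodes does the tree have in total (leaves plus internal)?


Leaf nodes (terminals): 3158
Internal nodes = n - 1 = 3158 - 1 = 3157
Total = leaves + internal = 3158 + 3157 = 6315

6315


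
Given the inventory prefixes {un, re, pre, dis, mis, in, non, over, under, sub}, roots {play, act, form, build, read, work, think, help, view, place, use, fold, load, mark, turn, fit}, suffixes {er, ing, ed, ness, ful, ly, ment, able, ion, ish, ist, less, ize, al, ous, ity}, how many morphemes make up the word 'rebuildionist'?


Segmenting 'rebuildionist' against the inventory:
  're' -> prefix (morpheme 1)
  'build' -> root (morpheme 2)
  'ion' -> suffix (morpheme 3)
  'ist' -> suffix (morpheme 4)
Total morphemes: 4

4


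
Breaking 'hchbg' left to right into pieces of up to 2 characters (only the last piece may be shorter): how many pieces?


'hchbg' has 5 characters.
Chunking with max size 2:
  Chunk 1: 'hc' (positions 0-1)
  Chunk 2: 'hb' (positions 2-3)
  Chunk 3: 'g' (positions 4-4)
Total chunks: ceil(5 / 2) = 3

3


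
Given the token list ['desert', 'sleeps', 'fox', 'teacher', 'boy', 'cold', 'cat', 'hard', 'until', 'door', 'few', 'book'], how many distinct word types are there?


Listing all tokens and tracking unique types:
  Token 1: 'desert' -> NEW (unique so far: 1)
  Token 2: 'sleeps' -> NEW (unique so far: 2)
  Token 3: 'fox' -> NEW (unique so far: 3)
  Token 4: 'teacher' -> NEW (unique so far: 4)
  Token 5: 'boy' -> NEW (unique so far: 5)
  Token 6: 'cold' -> NEW (unique so far: 6)
  Token 7: 'cat' -> NEW (unique so far: 7)
  Token 8: 'hard' -> NEW (unique so far: 8)
  Token 9: 'until' -> NEW (unique so far: 9)
  Token 10: 'door' -> NEW (unique so far: 10)
  Token 11: 'few' -> NEW (unique so far: 11)
  Token 12: 'book' -> NEW (unique so far: 12)
Unique types: ('book', 'boy', 'cat', 'cold', 'desert', 'door', 'few', 'fox', 'hard', 'sleeps', 'teacher', 'until')
Vocabulary size: 12

12


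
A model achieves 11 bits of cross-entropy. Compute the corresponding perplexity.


Perplexity formula: PP = 2^H
H = 11
PP = 2^11
PP = 2^11 = 2048

2048


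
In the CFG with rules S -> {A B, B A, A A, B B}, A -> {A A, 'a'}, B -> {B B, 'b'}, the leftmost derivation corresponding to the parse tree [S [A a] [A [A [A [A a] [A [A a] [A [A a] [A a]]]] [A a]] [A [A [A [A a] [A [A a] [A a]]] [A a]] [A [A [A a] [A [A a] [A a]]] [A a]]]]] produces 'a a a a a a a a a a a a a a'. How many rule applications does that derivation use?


Every bracketed nonterminal node [X ...] in the tree is produced by exactly one rule application.
Reading the tree off as a leftmost derivation:
  Step 1: S  =>  A A   (applied S -> A A)
  Step 2: A A  =>  a A   (applied A -> a)
  Step 3: a A  =>  a A A   (applied A -> A A)
  Step 4: a A A  =>  a A A A   (applied A -> A A)
  Step 5: a A A A  =>  a A A A A   (applied A -> A A)
  Step 6: a A A A A  =>  a a A A A   (applied A -> a)
  Step 7: a a A A A  =>  a a A A A A   (applied A -> A A)
  Step 8: a a A A A A  =>  a a a A A A   (applied A -> a)
  Step 9: a a a A A A  =>  a a a A A A A   (applied A -> A A)
  Step 10: a a a A A A A  =>  a a a a A A A   (applied A -> a)
  Step 11: a a a a A A A  =>  a a a a a A A   (applied A -> a)
  Step 12: a a a a a A A  =>  a a a a a a A   (applied A -> a)
  Step 13: a a a a a a A  =>  a a a a a a A A   (applied A -> A A)
  Step 14: a a a a a a A A  =>  a a a a a a A A A   (applied A -> A A)
  Step 15: a a a a a a A A A  =>  a a a a a a A A A A   (applied A -> A A)
  Step 16: a a a a a a A A A A  =>  a a a a a a a A A A   (applied A -> a)
  Step 17: a a a a a a a A A A  =>  a a a a a a a A A A A   (applied A -> A A)
  Step 18: a a a a a a a A A A A  =>  a a a a a a a a A A A   (applied A -> a)
  Step 19: a a a a a a a a A A A  =>  a a a a a a a a a A A   (applied A -> a)
  Step 20: a a a a a a a a a A A  =>  a a a a a a a a a a A   (applied A -> a)
  Step 21: a a a a a a a a a a A  =>  a a a a a a a a a a A A   (applied A -> A A)
  Step 22: a a a a a a a a a a A A  =>  a a a a a a a a a a A A A   (applied A -> A A)
  Step 23: a a a a a a a a a a A A A  =>  a a a a a a a a a a a A A   (applied A -> a)
  Step 24: a a a a a a a a a a a A A  =>  a a a a a a a a a a a A A A   (applied A -> A A)
  Step 25: a a a a a a a a a a a A A A  =>  a a a a a a a a a a a a A A   (applied A -> a)
  Step 26: a a a a a a a a a a a a A A  =>  a a a a a a a a a a a a a A   (applied A -> a)
  Step 27: a a a a a a a a a a a a a A  =>  a a a a a a a a a a a a a a   (applied A -> a)
Final yield: a a a a a a a a a a a a a a
Total rewrite steps: 27

27


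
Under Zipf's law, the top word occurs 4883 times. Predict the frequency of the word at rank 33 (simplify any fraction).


Zipf's law: freq(rank) = f1 / rank
f1 = 4883, rank = 33
freq = 4883 / 33
GCD(4883, 33) = 1
Simplified: 4883/33

4883/33


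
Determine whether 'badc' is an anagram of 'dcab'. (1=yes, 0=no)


Sort characters of 'badc': 'abcd'
Sort characters of 'dcab': 'abcd'
Sorted forms match -> they ARE anagrams
Result: 1

1


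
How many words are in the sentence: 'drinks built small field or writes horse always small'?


Counting words by splitting on spaces:
  Word 1: 'drinks'
  Word 2: 'built'
  Word 3: 'small'
  Word 4: 'field'
  Word 5: 'or'
  Word 6: 'writes'
  Word 7: 'horse'
  Word 8: 'always'
  Word 9: 'small'
Total words: 9

9


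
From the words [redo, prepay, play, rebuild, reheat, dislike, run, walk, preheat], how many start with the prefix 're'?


Checking each word for prefix 're':
  'redo' -> YES, starts with 're' (count: 1)
  'prepay' -> no (count: 1)
  'play' -> no (count: 1)
  'rebuild' -> YES, starts with 're' (count: 2)
  'reheat' -> YES, starts with 're' (count: 3)
  'dislike' -> no (count: 3)
  'run' -> no (count: 3)
  'walk' -> no (count: 3)
  'preheat' -> no (count: 3)
Total with prefix 're': 3

3


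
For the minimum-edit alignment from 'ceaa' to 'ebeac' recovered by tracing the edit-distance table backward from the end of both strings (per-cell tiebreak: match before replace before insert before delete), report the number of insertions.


Edit distance = 3. Backtracking from cell (4, 5) with preference match > replace > insert > delete,
then listing the resulting alignment 'ceaa' -> 'ebeac' left to right:
  Step 1: insert 'e' [insertion #1]
  Step 2: replace c->b
  Step 3: keep 'e'
  Step 4: keep 'a'
  Step 5: replace a->c
Total insertions: 1

1


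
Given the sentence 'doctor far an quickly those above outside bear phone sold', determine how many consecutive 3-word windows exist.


Word trigrams from [10] words:
  Trigram 1: (doctor far an)
  Trigram 2: (far an quickly)
  Trigram 3: (an quickly those)
  Trigram 4: (quickly those above)
  Trigram 5: (those above outside)
  Trigram 6: (above outside bear)
  Trigram 7: (outside bear phone)
  Trigram 8: (bear phone sold)
Total word trigrams: 10 - 2 = 8

8


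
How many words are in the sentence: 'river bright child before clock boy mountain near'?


Counting words by splitting on spaces:
  Word 1: 'river'
  Word 2: 'bright'
  Word 3: 'child'
  Word 4: 'before'
  Word 5: 'clock'
  Word 6: 'boy'
  Word 7: 'mountain'
  Word 8: 'near'
Total words: 8

8


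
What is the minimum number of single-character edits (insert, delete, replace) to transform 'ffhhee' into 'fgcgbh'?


Building DP table for s1='ffhhee' (len 6) and s2='fgcgbh' (len 6):
       f  g  c  g  b  h
    0  1  2  3  4  5  6
  f 1  0  1  2  3  4  5
  f 2  1  1  2  3  4  5
  h 3  2  2  2  3  4  4
  h 4  3  3  3  3  4  4
  e 5  4  4  4  4  4  5
  e 6  5  5  5  5  5  5
Edit distance = dp[6][6] = 5

5


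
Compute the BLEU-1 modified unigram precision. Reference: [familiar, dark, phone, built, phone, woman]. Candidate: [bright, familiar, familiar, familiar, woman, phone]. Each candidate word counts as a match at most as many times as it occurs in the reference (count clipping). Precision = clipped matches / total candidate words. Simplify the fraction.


Reference word counts: {'built': 1, 'dark': 1, 'familiar': 1, 'phone': 2, 'woman': 1}
Checking each candidate word (with clipping):
  'bright' -> not in reference -> no match (matches: 0)
  'familiar' -> in reference (ref count 1, used 1/1) -> match (matches: 1)
  'familiar' -> ref count 1 already used up (1/1) -> clipped, no match (matches: 1)
  'familiar' -> ref count 1 already used up (1/1) -> clipped, no match (matches: 1)
  'woman' -> in reference (ref count 1, used 1/1) -> match (matches: 2)
  'phone' -> in reference (ref count 2, used 1/2) -> match (matches: 3)
Clipped matches: 3, Candidate length: 6
Precision = 3/6 = 1/2

1/2


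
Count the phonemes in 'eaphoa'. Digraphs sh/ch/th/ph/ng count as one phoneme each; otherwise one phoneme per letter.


Parsing 'eaphoa' greedily, digraphs first:
  'e' -> vowel phoneme (phonemes so far: 1)
  'a' -> vowel phoneme (phonemes so far: 2)
  'ph' -> digraph (1 consonant phoneme) (phonemes so far: 3)
  'o' -> vowel phoneme (phonemes so far: 4)
  'a' -> vowel phoneme (phonemes so far: 5)
Total phonemes: 5

5


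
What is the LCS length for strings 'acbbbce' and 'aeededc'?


DP table for LCS of 'acbbbce' and 'aeededc':
       a  e  e  d  e  d  c
    0  0  0  0  0  0  0  0
  a 0  1  1  1  1  1  1  1
  c 0  1  1  1  1  1  1  2
  b 0  1  1  1  1  1  1  2
  b 0  1  1  1  1  1  1  2
  b 0  1  1  1  1  1  1  2
  c 0  1  1  1  1  1  1  2
  e 0  1  2  2  2  2  2  2
LCS: 'ac'
LCS length = 2

2


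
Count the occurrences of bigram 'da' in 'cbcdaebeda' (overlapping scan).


Scanning 'cbcdaebeda' for bigram 'da':
  Position 0: 'cb' -> no
  Position 1: 'bc' -> no
  Position 2: 'cd' -> no
  Position 3: 'da' -> MATCH
  Position 4: 'ae' -> no
  Position 5: 'eb' -> no
  Position 6: 'be' -> no
  Position 7: 'ed' -> no
  Position 8: 'da' -> MATCH
Total matches: 2

2


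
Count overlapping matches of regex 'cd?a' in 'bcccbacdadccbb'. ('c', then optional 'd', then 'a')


Pattern: cd?a means 'c', then optional 'd', then 'a'.
Scanning 'bcccbacdadccbb' position-by-position:
  Pos 0: window 'bcc' -> no
  Pos 1: window 'ccc' -> no
  Pos 2: window 'ccb' -> no
  Pos 3: window 'cba' -> no
  Pos 4: window 'bac' -> no
  Pos 5: window 'acd' -> no
  Pos 6: window 'cda' -> MATCH
  Pos 7: window 'dad' -> no
  Pos 8: window 'adc' -> no
  Pos 9: window 'dcc' -> no
  Pos 10: window 'ccb' -> no
  Pos 11: window 'cbb' -> no
  Pos 12: window 'bb' -> no
  Pos 13: window 'b' -> no
Total matches: 1

1


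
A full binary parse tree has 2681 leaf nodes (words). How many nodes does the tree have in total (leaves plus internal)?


Leaf nodes (terminals): 2681
Internal nodes = n - 1 = 2681 - 1 = 2680
Total = leaves + internal = 2681 + 2680 = 5361

5361


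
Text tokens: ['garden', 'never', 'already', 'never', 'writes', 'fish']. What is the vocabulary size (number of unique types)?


Listing all tokens and tracking unique types:
  Token 1: 'garden' -> NEW (unique so far: 1)
  Token 2: 'never' -> NEW (unique so far: 2)
  Token 3: 'already' -> NEW (unique so far: 3)
  Token 4: 'never' -> duplicate (unique so far: 3)
  Token 5: 'writes' -> NEW (unique so far: 4)
  Token 6: 'fish' -> NEW (unique so far: 5)
Unique types: ('already', 'fish', 'garden', 'never', 'writes')
Vocabulary size: 5

5


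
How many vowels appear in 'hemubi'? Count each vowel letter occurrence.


Scanning each character of 'hemubi':
  Position 1: 'h' -> consonant (running count: 0)
  Position 2: 'e' -> vowel (running count: 1)
  Position 3: 'm' -> consonant (running count: 1)
  Position 4: 'u' -> vowel (running count: 2)
  Position 5: 'b' -> consonant (running count: 2)
  Position 6: 'i' -> vowel (running count: 3)
Total vowels: 3

3


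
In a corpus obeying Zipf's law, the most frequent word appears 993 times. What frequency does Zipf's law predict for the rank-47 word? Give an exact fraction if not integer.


Zipf's law: freq(rank) = f1 / rank
f1 = 993, rank = 47
freq = 993 / 47
GCD(993, 47) = 1
Simplified: 993/47

993/47


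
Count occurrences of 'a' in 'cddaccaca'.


Scanning 'cddaccaca' for 'a':
  Position 3: 'a' -> MATCH (count: 1)
  Position 6: 'a' -> MATCH (count: 2)
  Position 8: 'a' -> MATCH (count: 3)
Total occurrences of 'a': 3

3


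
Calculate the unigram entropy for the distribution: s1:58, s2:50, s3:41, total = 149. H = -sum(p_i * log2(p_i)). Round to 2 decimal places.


Computing entropy H = -sum(p_i * log2(p_i)):
  s1: p = 58/149 = 0.3893, -p*log2(p) = 0.5299
  s2: p = 50/149 = 0.3356, -p*log2(p) = 0.5286
  s3: p = 41/149 = 0.2752, -p*log2(p) = 0.5123
H = sum of terms = 1.5708
Rounded to 2 decimals: 1.57

1.57


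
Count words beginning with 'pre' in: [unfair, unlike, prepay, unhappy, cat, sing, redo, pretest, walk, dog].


Checking each word for prefix 'pre':
  'unfair' -> no (count: 0)
  'unlike' -> no (count: 0)
  'prepay' -> YES, starts with 'pre' (count: 1)
  'unhappy' -> no (count: 1)
  'cat' -> no (count: 1)
  'sing' -> no (count: 1)
  'redo' -> no (count: 1)
  'pretest' -> YES, starts with 'pre' (count: 2)
  'walk' -> no (count: 2)
  'dog' -> no (count: 2)
Total with prefix 'pre': 2

2


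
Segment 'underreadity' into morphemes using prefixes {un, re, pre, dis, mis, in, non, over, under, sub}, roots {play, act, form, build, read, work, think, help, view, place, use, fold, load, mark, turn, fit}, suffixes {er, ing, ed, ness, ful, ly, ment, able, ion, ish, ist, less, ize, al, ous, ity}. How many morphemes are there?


Segmenting 'underreadity' against the inventory:
  'under' -> prefix (morpheme 1)
  'read' -> root (morpheme 2)
  'ity' -> suffix (morpheme 3)
Total morphemes: 3

3


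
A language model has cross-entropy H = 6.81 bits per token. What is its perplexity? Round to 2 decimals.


Perplexity formula: PP = 2^H
H = 6.81
PP = 2^6.81
Decompose: 2^6.81 = 2^6 * 2^0.81
2^6 = 64, 2^0.81 ~ 1.7532114
PP ~ 64 * 1.7532114 = 112.2055296
Rounded to 2 decimals: 112.21

112.21


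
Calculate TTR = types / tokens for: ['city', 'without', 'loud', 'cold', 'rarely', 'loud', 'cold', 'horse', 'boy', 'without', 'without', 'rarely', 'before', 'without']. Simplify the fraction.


Tokens: 14
Unique types: ('before', 'boy', 'city', 'cold', 'horse', 'loud', 'rarely', 'without') = 8
TTR = 8/14
Simplify: divide both by 2 -> 4/7
TTR = 4/7

4/7


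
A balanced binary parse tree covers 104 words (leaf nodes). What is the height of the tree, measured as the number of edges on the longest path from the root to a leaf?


In a balanced binary tree with n leaves the deepest leaf is ceil(log2(n)) edges below the root.
log2(104) = 6.7004
ceil(6.7004) = 7
height (edges) = 7

7


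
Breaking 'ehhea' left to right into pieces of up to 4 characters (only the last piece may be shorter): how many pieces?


'ehhea' has 5 characters.
Chunking with max size 4:
  Chunk 1: 'ehhe' (positions 0-3)
  Chunk 2: 'a' (positions 4-4)
Total chunks: ceil(5 / 4) = 2

2


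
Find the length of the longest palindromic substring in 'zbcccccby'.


Scanning 'zbcccccby' for palindromic substrings.
Substring at positions 1-7: 'bcccccb'.
Check: reverse('bcccccb') = 'bcccccb' -> palindrome confirmed.
Neighbouring characters ('z' / 'y') break symmetry, so it cannot extend further.
No longer palindromic substring exists; longest length = 7

7
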